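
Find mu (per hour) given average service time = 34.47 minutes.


mu = 60 / avg_service_time = 60 / 34.47 = 1.74 per hour

1.74 per hour


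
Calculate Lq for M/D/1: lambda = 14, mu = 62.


M/D/1: Lq = rho^2 / (2*(1-rho)) where rho = 14/62; Lq = 0.03

0.03


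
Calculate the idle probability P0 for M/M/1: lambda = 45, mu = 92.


P0 = 1 - rho = 1 - 45/92 = 0.5109

0.5109


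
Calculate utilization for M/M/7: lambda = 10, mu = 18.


rho = lambda/(c*mu) = 10/(7*18) = 0.0794

0.0794


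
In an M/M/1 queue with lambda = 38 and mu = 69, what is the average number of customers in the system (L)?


rho = 38/69; L = rho/(1-rho) = 1.23

1.23


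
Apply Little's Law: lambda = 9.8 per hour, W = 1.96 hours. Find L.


L = lambda * W = 9.8 * 1.96 = 19.21

19.21


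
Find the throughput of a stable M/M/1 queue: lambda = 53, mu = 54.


For a stable queue (lambda < mu), throughput = lambda = 53 per hour

53 per hour


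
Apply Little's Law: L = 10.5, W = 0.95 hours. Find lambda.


lambda = L / W = 10.5 / 0.95 = 11.05 per hour

11.05 per hour


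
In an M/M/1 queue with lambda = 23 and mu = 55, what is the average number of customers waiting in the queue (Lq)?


rho = 23/55; Lq = rho^2/(1-rho) = 0.3

0.3


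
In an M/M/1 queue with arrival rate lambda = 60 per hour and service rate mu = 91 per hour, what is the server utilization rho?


rho = lambda/mu = 60/91 = 0.6593

0.6593


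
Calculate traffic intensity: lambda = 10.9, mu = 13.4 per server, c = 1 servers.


rho = lambda / (c * mu) = 10.9 / (1 * 13.4) = 0.8134

0.8134


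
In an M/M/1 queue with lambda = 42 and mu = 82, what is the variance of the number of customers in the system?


rho = 42/82; Var(N) = rho/(1-rho)^2 = 2.15

2.15


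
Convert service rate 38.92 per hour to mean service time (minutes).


Mean service time = 60/mu = 60/38.92 = 1.54 minutes

1.54 minutes


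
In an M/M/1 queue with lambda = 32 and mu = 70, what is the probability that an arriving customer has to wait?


P(wait) = rho = lambda/mu = 32/70 = 0.4571

0.4571


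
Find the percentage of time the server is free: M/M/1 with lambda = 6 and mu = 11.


Idle fraction = (1 - rho) * 100 = (1 - 6/11) * 100 = 45.5%

45.5%


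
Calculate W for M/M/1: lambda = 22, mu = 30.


W = 1/(mu - lambda) = 1/(30 - 22) = 0.125 hours

0.125 hours


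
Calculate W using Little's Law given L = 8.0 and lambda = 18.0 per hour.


W = L / lambda = 8.0 / 18.0 = 0.4444 hours

0.4444 hours


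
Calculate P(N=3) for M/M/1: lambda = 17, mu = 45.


rho = 17/45; P(n) = (1-rho)*rho^n = (1-17/45)*(17/45)^3 = 0.0335

0.0335


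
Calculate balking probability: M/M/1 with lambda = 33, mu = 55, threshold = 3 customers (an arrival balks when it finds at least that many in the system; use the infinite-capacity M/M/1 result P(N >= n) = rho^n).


P(N >= 3) = rho^3 = (33/55)^3 = 0.216

0.216


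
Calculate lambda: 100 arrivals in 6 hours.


lambda = total arrivals / time = 100 / 6 = 16.67 per hour

16.67 per hour


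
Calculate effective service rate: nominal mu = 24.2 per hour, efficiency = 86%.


Effective rate = mu * efficiency = 24.2 * 0.86 = 20.81 per hour

20.81 per hour


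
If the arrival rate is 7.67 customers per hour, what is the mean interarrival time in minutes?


Mean interarrival time = 60/lambda = 60/7.67 = 7.82 minutes

7.82 minutes


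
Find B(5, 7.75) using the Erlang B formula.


B(N,A) = (A^N/N!) / sum(A^k/k!, k=0..N) with N=5, A=7.75 = 0.4663

0.4663


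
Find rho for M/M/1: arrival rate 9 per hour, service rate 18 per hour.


rho = lambda/mu = 9/18 = 0.5

0.5


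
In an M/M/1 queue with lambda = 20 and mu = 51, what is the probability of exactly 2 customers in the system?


rho = 20/51; P(n) = (1-rho)*rho^n = (1-20/51)*(20/51)^2 = 0.0935

0.0935


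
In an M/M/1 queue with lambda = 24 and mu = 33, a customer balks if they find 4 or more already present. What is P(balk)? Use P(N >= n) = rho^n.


P(N >= 4) = rho^4 = (24/33)^4 = 0.2798

0.2798


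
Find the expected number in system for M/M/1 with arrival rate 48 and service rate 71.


rho = 48/71; L = rho/(1-rho) = 2.09

2.09


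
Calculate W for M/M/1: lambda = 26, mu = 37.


W = 1/(mu - lambda) = 1/(37 - 26) = 0.0909 hours

0.0909 hours


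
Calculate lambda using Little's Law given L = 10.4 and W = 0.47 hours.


lambda = L / W = 10.4 / 0.47 = 22.13 per hour

22.13 per hour


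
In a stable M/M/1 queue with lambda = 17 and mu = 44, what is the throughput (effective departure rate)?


For a stable queue (lambda < mu), throughput = lambda = 17 per hour

17 per hour


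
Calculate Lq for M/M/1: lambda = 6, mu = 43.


rho = 6/43; Lq = rho^2/(1-rho) = 0.02

0.02


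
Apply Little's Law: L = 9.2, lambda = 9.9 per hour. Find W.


W = L / lambda = 9.2 / 9.9 = 0.9293 hours

0.9293 hours


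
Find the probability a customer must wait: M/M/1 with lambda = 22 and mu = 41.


P(wait) = rho = lambda/mu = 22/41 = 0.5366

0.5366


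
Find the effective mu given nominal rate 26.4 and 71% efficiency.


Effective rate = mu * efficiency = 26.4 * 0.71 = 18.74 per hour

18.74 per hour


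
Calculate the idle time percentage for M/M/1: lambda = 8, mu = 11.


Idle fraction = (1 - rho) * 100 = (1 - 8/11) * 100 = 27.3%

27.3%


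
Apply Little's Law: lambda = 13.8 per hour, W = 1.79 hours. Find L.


L = lambda * W = 13.8 * 1.79 = 24.7

24.7


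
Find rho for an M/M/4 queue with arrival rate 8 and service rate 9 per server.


rho = lambda/(c*mu) = 8/(4*9) = 0.2222

0.2222


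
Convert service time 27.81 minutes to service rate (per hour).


mu = 60 / avg_service_time = 60 / 27.81 = 2.16 per hour

2.16 per hour


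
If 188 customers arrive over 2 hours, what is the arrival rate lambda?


lambda = total arrivals / time = 188 / 2 = 94.0 per hour

94.0 per hour


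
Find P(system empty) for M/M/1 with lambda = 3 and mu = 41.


P0 = 1 - rho = 1 - 3/41 = 0.9268

0.9268


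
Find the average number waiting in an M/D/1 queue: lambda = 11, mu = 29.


M/D/1: Lq = rho^2 / (2*(1-rho)) where rho = 11/29; Lq = 0.12

0.12


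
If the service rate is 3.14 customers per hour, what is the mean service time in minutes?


Mean service time = 60/mu = 60/3.14 = 19.11 minutes

19.11 minutes


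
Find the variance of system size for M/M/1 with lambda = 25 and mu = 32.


rho = 25/32; Var(N) = rho/(1-rho)^2 = 16.33

16.33


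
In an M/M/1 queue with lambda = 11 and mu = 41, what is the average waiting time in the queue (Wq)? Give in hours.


rho = 11/41; Wq = rho/(mu - lambda) = 0.0089 hours

0.0089 hours


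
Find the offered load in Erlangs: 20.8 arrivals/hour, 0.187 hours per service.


Offered load a = lambda * E[S] = 20.8 * 0.187 = 3.89 Erlangs

3.89 Erlangs


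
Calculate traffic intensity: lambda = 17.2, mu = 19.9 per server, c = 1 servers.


rho = lambda / (c * mu) = 17.2 / (1 * 19.9) = 0.8643

0.8643


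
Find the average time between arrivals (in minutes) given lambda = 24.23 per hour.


Mean interarrival time = 60/lambda = 60/24.23 = 2.48 minutes

2.48 minutes


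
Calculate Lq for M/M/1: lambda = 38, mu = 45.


rho = 38/45; Lq = rho^2/(1-rho) = 4.58

4.58


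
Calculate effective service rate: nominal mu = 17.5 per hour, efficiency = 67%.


Effective rate = mu * efficiency = 17.5 * 0.67 = 11.73 per hour

11.73 per hour


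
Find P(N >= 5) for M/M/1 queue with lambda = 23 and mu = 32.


P(N >= 5) = rho^5 = (23/32)^5 = 0.1918

0.1918


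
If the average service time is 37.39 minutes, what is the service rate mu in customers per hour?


mu = 60 / avg_service_time = 60 / 37.39 = 1.6 per hour

1.6 per hour


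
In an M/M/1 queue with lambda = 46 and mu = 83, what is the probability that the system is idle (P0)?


P0 = 1 - rho = 1 - 46/83 = 0.4458

0.4458


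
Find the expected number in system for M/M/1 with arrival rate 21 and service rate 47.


rho = 21/47; L = rho/(1-rho) = 0.81

0.81


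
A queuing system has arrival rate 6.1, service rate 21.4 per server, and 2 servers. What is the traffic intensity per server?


rho = lambda / (c * mu) = 6.1 / (2 * 21.4) = 0.1425

0.1425


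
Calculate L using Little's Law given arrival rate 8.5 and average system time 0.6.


L = lambda * W = 8.5 * 0.6 = 5.1

5.1


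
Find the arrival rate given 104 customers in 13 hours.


lambda = total arrivals / time = 104 / 13 = 8.0 per hour

8.0 per hour


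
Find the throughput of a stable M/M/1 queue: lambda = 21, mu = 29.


For a stable queue (lambda < mu), throughput = lambda = 21 per hour

21 per hour


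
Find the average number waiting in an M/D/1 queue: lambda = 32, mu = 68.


M/D/1: Lq = rho^2 / (2*(1-rho)) where rho = 32/68; Lq = 0.21

0.21


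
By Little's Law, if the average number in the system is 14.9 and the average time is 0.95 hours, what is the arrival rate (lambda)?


lambda = L / W = 14.9 / 0.95 = 15.68 per hour

15.68 per hour


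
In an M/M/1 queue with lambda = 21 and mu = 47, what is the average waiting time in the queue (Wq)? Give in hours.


rho = 21/47; Wq = rho/(mu - lambda) = 0.0172 hours

0.0172 hours


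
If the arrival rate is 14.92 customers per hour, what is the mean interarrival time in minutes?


Mean interarrival time = 60/lambda = 60/14.92 = 4.02 minutes

4.02 minutes


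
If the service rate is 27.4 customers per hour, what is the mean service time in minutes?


Mean service time = 60/mu = 60/27.4 = 2.19 minutes

2.19 minutes


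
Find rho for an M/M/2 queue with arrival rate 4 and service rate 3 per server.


rho = lambda/(c*mu) = 4/(2*3) = 0.6667

0.6667


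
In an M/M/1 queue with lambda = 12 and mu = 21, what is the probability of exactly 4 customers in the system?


rho = 12/21; P(n) = (1-rho)*rho^n = (1-12/21)*(12/21)^4 = 0.0457

0.0457


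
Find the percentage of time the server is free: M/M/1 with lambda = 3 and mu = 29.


Idle fraction = (1 - rho) * 100 = (1 - 3/29) * 100 = 89.7%

89.7%


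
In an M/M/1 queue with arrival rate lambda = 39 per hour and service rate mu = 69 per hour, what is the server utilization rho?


rho = lambda/mu = 39/69 = 0.5652

0.5652


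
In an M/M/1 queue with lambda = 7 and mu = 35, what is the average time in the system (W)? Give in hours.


W = 1/(mu - lambda) = 1/(35 - 7) = 0.0357 hours

0.0357 hours


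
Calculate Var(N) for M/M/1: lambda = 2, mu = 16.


rho = 2/16; Var(N) = rho/(1-rho)^2 = 0.16

0.16


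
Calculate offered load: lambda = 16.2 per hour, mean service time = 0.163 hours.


Offered load a = lambda * E[S] = 16.2 * 0.163 = 2.64 Erlangs

2.64 Erlangs


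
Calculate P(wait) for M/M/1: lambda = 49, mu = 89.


P(wait) = rho = lambda/mu = 49/89 = 0.5506

0.5506


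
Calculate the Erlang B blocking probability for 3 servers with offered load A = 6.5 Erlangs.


B(N,A) = (A^N/N!) / sum(A^k/k!, k=0..N) with N=3, A=6.5 = 0.6152

0.6152


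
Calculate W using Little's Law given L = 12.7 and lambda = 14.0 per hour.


W = L / lambda = 12.7 / 14.0 = 0.9071 hours

0.9071 hours


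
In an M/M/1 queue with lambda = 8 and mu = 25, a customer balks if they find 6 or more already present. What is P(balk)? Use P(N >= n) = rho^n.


P(N >= 6) = rho^6 = (8/25)^6 = 0.0011

0.0011


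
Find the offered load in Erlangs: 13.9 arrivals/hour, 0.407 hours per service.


Offered load a = lambda * E[S] = 13.9 * 0.407 = 5.66 Erlangs

5.66 Erlangs


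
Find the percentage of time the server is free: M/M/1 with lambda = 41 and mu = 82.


Idle fraction = (1 - rho) * 100 = (1 - 41/82) * 100 = 50.0%

50.0%


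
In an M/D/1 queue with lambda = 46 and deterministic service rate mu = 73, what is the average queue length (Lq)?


M/D/1: Lq = rho^2 / (2*(1-rho)) where rho = 46/73; Lq = 0.54

0.54


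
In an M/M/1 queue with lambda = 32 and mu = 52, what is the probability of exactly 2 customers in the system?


rho = 32/52; P(n) = (1-rho)*rho^n = (1-32/52)*(32/52)^2 = 0.1457

0.1457


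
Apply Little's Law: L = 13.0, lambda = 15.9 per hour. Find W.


W = L / lambda = 13.0 / 15.9 = 0.8176 hours

0.8176 hours


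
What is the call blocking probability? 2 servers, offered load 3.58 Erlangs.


B(N,A) = (A^N/N!) / sum(A^k/k!, k=0..N) with N=2, A=3.58 = 0.5832

0.5832


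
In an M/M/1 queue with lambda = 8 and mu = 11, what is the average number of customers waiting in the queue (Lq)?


rho = 8/11; Lq = rho^2/(1-rho) = 1.94

1.94


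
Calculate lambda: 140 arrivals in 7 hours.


lambda = total arrivals / time = 140 / 7 = 20.0 per hour

20.0 per hour


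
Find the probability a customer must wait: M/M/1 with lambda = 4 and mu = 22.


P(wait) = rho = lambda/mu = 4/22 = 0.1818

0.1818


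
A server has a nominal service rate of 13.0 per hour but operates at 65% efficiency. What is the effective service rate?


Effective rate = mu * efficiency = 13.0 * 0.65 = 8.45 per hour

8.45 per hour


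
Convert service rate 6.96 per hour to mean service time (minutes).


Mean service time = 60/mu = 60/6.96 = 8.62 minutes

8.62 minutes


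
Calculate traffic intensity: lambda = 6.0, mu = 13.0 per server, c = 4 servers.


rho = lambda / (c * mu) = 6.0 / (4 * 13.0) = 0.1154

0.1154


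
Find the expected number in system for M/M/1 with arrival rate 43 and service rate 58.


rho = 43/58; L = rho/(1-rho) = 2.87

2.87


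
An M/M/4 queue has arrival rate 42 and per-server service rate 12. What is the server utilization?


rho = lambda/(c*mu) = 42/(4*12) = 0.875

0.875


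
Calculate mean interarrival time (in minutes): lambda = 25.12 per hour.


Mean interarrival time = 60/lambda = 60/25.12 = 2.39 minutes

2.39 minutes


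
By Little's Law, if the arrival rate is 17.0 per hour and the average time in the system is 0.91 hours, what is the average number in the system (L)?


L = lambda * W = 17.0 * 0.91 = 15.47

15.47


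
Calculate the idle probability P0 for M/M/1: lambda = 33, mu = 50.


P0 = 1 - rho = 1 - 33/50 = 0.34

0.34


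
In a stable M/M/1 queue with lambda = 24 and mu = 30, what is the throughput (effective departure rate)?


For a stable queue (lambda < mu), throughput = lambda = 24 per hour

24 per hour


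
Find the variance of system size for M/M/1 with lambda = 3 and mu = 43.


rho = 3/43; Var(N) = rho/(1-rho)^2 = 0.08

0.08


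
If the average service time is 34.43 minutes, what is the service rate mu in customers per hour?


mu = 60 / avg_service_time = 60 / 34.43 = 1.74 per hour

1.74 per hour


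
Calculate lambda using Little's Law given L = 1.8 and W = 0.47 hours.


lambda = L / W = 1.8 / 0.47 = 3.83 per hour

3.83 per hour


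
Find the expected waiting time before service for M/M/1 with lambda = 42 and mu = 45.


rho = 42/45; Wq = rho/(mu - lambda) = 0.3111 hours

0.3111 hours


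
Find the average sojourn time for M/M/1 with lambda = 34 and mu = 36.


W = 1/(mu - lambda) = 1/(36 - 34) = 0.5 hours

0.5 hours


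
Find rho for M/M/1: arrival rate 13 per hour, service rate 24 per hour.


rho = lambda/mu = 13/24 = 0.5417

0.5417


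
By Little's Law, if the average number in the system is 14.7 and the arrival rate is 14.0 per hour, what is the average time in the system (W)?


W = L / lambda = 14.7 / 14.0 = 1.05 hours

1.05 hours


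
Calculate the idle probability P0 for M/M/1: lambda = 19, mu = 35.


P0 = 1 - rho = 1 - 19/35 = 0.4571

0.4571


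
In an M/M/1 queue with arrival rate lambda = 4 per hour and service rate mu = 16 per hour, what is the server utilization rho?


rho = lambda/mu = 4/16 = 0.25

0.25


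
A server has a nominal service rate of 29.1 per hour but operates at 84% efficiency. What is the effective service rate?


Effective rate = mu * efficiency = 29.1 * 0.84 = 24.44 per hour

24.44 per hour


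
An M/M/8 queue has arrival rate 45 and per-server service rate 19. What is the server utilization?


rho = lambda/(c*mu) = 45/(8*19) = 0.2961

0.2961


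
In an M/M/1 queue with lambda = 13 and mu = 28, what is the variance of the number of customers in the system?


rho = 13/28; Var(N) = rho/(1-rho)^2 = 1.62

1.62


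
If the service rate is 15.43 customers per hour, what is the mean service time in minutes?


Mean service time = 60/mu = 60/15.43 = 3.89 minutes

3.89 minutes


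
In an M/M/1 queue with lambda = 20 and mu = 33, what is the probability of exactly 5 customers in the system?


rho = 20/33; P(n) = (1-rho)*rho^n = (1-20/33)*(20/33)^5 = 0.0322

0.0322


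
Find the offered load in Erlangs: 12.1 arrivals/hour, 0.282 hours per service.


Offered load a = lambda * E[S] = 12.1 * 0.282 = 3.41 Erlangs

3.41 Erlangs


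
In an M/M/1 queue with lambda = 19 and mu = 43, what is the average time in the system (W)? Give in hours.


W = 1/(mu - lambda) = 1/(43 - 19) = 0.0417 hours

0.0417 hours


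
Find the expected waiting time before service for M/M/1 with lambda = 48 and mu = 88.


rho = 48/88; Wq = rho/(mu - lambda) = 0.0136 hours

0.0136 hours


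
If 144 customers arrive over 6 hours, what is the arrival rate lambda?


lambda = total arrivals / time = 144 / 6 = 24.0 per hour

24.0 per hour


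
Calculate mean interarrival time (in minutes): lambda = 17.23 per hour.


Mean interarrival time = 60/lambda = 60/17.23 = 3.48 minutes

3.48 minutes


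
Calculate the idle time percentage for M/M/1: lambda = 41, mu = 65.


Idle fraction = (1 - rho) * 100 = (1 - 41/65) * 100 = 36.9%

36.9%


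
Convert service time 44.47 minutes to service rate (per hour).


mu = 60 / avg_service_time = 60 / 44.47 = 1.35 per hour

1.35 per hour


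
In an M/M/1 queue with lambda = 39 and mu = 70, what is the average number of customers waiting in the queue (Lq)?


rho = 39/70; Lq = rho^2/(1-rho) = 0.7

0.7


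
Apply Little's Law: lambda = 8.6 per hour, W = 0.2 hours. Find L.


L = lambda * W = 8.6 * 0.2 = 1.72

1.72


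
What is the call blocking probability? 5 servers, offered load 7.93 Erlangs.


B(N,A) = (A^N/N!) / sum(A^k/k!, k=0..N) with N=5, A=7.93 = 0.4755

0.4755


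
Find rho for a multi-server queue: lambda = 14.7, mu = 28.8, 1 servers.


rho = lambda / (c * mu) = 14.7 / (1 * 28.8) = 0.5104

0.5104


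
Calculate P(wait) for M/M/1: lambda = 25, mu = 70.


P(wait) = rho = lambda/mu = 25/70 = 0.3571

0.3571


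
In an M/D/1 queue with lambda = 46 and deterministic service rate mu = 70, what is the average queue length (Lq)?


M/D/1: Lq = rho^2 / (2*(1-rho)) where rho = 46/70; Lq = 0.63

0.63


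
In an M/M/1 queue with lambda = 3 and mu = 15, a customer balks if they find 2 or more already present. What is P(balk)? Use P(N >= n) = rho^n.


P(N >= 2) = rho^2 = (3/15)^2 = 0.04

0.04


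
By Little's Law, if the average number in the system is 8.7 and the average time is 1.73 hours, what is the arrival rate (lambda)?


lambda = L / W = 8.7 / 1.73 = 5.03 per hour

5.03 per hour


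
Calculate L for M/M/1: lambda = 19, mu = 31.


rho = 19/31; L = rho/(1-rho) = 1.58

1.58


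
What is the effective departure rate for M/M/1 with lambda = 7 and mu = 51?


For a stable queue (lambda < mu), throughput = lambda = 7 per hour

7 per hour


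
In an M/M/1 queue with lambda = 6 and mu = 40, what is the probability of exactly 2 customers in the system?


rho = 6/40; P(n) = (1-rho)*rho^n = (1-6/40)*(6/40)^2 = 0.0191

0.0191


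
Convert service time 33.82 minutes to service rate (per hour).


mu = 60 / avg_service_time = 60 / 33.82 = 1.77 per hour

1.77 per hour


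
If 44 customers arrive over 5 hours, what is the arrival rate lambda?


lambda = total arrivals / time = 44 / 5 = 8.8 per hour

8.8 per hour


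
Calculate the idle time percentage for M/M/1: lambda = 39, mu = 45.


Idle fraction = (1 - rho) * 100 = (1 - 39/45) * 100 = 13.3%

13.3%


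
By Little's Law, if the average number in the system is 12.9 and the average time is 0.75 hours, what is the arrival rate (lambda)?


lambda = L / W = 12.9 / 0.75 = 17.2 per hour

17.2 per hour


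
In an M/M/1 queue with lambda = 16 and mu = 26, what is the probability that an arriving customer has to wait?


P(wait) = rho = lambda/mu = 16/26 = 0.6154

0.6154


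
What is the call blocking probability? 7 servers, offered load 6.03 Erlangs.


B(N,A) = (A^N/N!) / sum(A^k/k!, k=0..N) with N=7, A=6.03 = 0.187

0.187


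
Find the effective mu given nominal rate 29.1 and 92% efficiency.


Effective rate = mu * efficiency = 29.1 * 0.92 = 26.77 per hour

26.77 per hour


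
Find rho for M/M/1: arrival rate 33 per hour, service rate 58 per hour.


rho = lambda/mu = 33/58 = 0.569

0.569


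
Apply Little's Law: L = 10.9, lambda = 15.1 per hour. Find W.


W = L / lambda = 10.9 / 15.1 = 0.7219 hours

0.7219 hours


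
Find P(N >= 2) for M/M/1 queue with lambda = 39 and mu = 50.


P(N >= 2) = rho^2 = (39/50)^2 = 0.6084

0.6084


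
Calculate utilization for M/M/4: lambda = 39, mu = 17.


rho = lambda/(c*mu) = 39/(4*17) = 0.5735

0.5735


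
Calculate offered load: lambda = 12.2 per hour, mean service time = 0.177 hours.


Offered load a = lambda * E[S] = 12.2 * 0.177 = 2.16 Erlangs

2.16 Erlangs


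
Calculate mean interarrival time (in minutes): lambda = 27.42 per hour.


Mean interarrival time = 60/lambda = 60/27.42 = 2.19 minutes

2.19 minutes


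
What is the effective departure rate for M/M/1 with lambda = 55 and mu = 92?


For a stable queue (lambda < mu), throughput = lambda = 55 per hour

55 per hour


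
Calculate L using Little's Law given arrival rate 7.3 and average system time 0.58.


L = lambda * W = 7.3 * 0.58 = 4.23

4.23


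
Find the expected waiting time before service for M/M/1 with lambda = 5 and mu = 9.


rho = 5/9; Wq = rho/(mu - lambda) = 0.1389 hours

0.1389 hours


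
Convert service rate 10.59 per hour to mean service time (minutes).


Mean service time = 60/mu = 60/10.59 = 5.67 minutes

5.67 minutes


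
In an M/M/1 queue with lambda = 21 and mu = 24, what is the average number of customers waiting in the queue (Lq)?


rho = 21/24; Lq = rho^2/(1-rho) = 6.13

6.13


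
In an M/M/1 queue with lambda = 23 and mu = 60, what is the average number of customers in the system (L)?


rho = 23/60; L = rho/(1-rho) = 0.62

0.62


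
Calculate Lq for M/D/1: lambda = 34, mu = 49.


M/D/1: Lq = rho^2 / (2*(1-rho)) where rho = 34/49; Lq = 0.79

0.79


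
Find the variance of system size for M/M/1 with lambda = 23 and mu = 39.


rho = 23/39; Var(N) = rho/(1-rho)^2 = 3.5

3.5


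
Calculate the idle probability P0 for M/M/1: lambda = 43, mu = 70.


P0 = 1 - rho = 1 - 43/70 = 0.3857

0.3857


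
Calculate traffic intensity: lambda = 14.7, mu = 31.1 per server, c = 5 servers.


rho = lambda / (c * mu) = 14.7 / (5 * 31.1) = 0.0945

0.0945


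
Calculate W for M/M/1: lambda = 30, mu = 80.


W = 1/(mu - lambda) = 1/(80 - 30) = 0.02 hours

0.02 hours


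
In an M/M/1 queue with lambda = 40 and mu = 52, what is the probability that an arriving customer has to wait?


P(wait) = rho = lambda/mu = 40/52 = 0.7692

0.7692


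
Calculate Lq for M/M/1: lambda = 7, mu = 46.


rho = 7/46; Lq = rho^2/(1-rho) = 0.03

0.03


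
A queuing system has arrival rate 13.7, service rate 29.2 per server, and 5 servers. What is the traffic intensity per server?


rho = lambda / (c * mu) = 13.7 / (5 * 29.2) = 0.0938

0.0938


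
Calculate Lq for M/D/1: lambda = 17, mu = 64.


M/D/1: Lq = rho^2 / (2*(1-rho)) where rho = 17/64; Lq = 0.05

0.05


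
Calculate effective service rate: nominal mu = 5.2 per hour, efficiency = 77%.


Effective rate = mu * efficiency = 5.2 * 0.77 = 4.0 per hour

4.0 per hour


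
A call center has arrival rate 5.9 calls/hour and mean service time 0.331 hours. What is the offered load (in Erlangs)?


Offered load a = lambda * E[S] = 5.9 * 0.331 = 1.95 Erlangs

1.95 Erlangs


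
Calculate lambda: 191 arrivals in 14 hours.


lambda = total arrivals / time = 191 / 14 = 13.64 per hour

13.64 per hour


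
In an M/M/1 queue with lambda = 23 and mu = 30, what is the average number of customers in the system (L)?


rho = 23/30; L = rho/(1-rho) = 3.29

3.29


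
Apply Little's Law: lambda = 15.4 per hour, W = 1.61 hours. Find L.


L = lambda * W = 15.4 * 1.61 = 24.79

24.79


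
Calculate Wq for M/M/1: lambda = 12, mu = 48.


rho = 12/48; Wq = rho/(mu - lambda) = 0.0069 hours

0.0069 hours


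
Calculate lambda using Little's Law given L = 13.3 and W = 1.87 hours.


lambda = L / W = 13.3 / 1.87 = 7.11 per hour

7.11 per hour


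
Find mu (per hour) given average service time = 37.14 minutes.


mu = 60 / avg_service_time = 60 / 37.14 = 1.62 per hour

1.62 per hour


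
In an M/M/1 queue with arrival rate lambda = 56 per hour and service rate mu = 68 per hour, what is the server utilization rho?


rho = lambda/mu = 56/68 = 0.8235

0.8235


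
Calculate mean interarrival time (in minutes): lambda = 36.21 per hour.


Mean interarrival time = 60/lambda = 60/36.21 = 1.66 minutes

1.66 minutes


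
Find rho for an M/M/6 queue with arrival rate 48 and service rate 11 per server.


rho = lambda/(c*mu) = 48/(6*11) = 0.7273

0.7273


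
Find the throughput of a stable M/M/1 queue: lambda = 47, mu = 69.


For a stable queue (lambda < mu), throughput = lambda = 47 per hour

47 per hour


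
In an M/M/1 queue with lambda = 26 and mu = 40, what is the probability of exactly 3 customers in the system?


rho = 26/40; P(n) = (1-rho)*rho^n = (1-26/40)*(26/40)^3 = 0.0961

0.0961


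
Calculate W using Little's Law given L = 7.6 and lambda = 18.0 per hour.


W = L / lambda = 7.6 / 18.0 = 0.4222 hours

0.4222 hours


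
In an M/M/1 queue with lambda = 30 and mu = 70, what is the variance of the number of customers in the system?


rho = 30/70; Var(N) = rho/(1-rho)^2 = 1.31

1.31


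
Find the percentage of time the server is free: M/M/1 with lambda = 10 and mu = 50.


Idle fraction = (1 - rho) * 100 = (1 - 10/50) * 100 = 80.0%

80.0%


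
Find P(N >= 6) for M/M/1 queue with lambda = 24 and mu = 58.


P(N >= 6) = rho^6 = (24/58)^6 = 0.005

0.005


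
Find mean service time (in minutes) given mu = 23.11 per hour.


Mean service time = 60/mu = 60/23.11 = 2.6 minutes

2.6 minutes


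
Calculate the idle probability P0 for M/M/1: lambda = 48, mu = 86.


P0 = 1 - rho = 1 - 48/86 = 0.4419

0.4419


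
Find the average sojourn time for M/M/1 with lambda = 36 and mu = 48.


W = 1/(mu - lambda) = 1/(48 - 36) = 0.0833 hours

0.0833 hours


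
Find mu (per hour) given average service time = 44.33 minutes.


mu = 60 / avg_service_time = 60 / 44.33 = 1.35 per hour

1.35 per hour


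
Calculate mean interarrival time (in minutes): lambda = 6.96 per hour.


Mean interarrival time = 60/lambda = 60/6.96 = 8.62 minutes

8.62 minutes


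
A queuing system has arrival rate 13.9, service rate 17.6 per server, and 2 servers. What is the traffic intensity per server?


rho = lambda / (c * mu) = 13.9 / (2 * 17.6) = 0.3949

0.3949


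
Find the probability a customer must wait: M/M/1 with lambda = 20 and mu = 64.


P(wait) = rho = lambda/mu = 20/64 = 0.3125

0.3125


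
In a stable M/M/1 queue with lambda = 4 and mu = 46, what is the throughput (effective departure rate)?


For a stable queue (lambda < mu), throughput = lambda = 4 per hour

4 per hour


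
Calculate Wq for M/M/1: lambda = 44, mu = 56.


rho = 44/56; Wq = rho/(mu - lambda) = 0.0655 hours

0.0655 hours


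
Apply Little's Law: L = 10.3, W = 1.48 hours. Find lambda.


lambda = L / W = 10.3 / 1.48 = 6.96 per hour

6.96 per hour


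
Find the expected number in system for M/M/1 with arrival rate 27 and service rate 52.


rho = 27/52; L = rho/(1-rho) = 1.08

1.08


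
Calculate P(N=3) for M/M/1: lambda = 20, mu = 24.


rho = 20/24; P(n) = (1-rho)*rho^n = (1-20/24)*(20/24)^3 = 0.0965

0.0965


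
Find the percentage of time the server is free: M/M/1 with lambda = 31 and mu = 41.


Idle fraction = (1 - rho) * 100 = (1 - 31/41) * 100 = 24.4%

24.4%


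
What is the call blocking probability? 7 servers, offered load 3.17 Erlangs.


B(N,A) = (A^N/N!) / sum(A^k/k!, k=0..N) with N=7, A=3.17 = 0.0272

0.0272


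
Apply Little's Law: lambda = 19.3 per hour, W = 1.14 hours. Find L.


L = lambda * W = 19.3 * 1.14 = 22.0

22.0


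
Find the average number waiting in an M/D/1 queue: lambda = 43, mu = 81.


M/D/1: Lq = rho^2 / (2*(1-rho)) where rho = 43/81; Lq = 0.3

0.3


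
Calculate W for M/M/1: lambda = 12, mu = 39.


W = 1/(mu - lambda) = 1/(39 - 12) = 0.037 hours

0.037 hours


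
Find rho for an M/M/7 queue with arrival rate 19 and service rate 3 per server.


rho = lambda/(c*mu) = 19/(7*3) = 0.9048

0.9048


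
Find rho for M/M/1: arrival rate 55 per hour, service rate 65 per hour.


rho = lambda/mu = 55/65 = 0.8462

0.8462


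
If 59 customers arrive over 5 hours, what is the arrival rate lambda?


lambda = total arrivals / time = 59 / 5 = 11.8 per hour

11.8 per hour


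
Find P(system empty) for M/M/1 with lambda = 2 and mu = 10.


P0 = 1 - rho = 1 - 2/10 = 0.8

0.8


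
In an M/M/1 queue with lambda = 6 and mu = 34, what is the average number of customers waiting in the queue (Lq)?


rho = 6/34; Lq = rho^2/(1-rho) = 0.04

0.04


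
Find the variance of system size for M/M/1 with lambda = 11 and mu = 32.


rho = 11/32; Var(N) = rho/(1-rho)^2 = 0.8

0.8


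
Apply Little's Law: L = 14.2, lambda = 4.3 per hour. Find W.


W = L / lambda = 14.2 / 4.3 = 3.3023 hours

3.3023 hours


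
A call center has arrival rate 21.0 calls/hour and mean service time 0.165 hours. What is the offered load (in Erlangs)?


Offered load a = lambda * E[S] = 21.0 * 0.165 = 3.47 Erlangs

3.47 Erlangs


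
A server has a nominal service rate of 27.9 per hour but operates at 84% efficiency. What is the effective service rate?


Effective rate = mu * efficiency = 27.9 * 0.84 = 23.44 per hour

23.44 per hour


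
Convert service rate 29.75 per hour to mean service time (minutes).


Mean service time = 60/mu = 60/29.75 = 2.02 minutes

2.02 minutes


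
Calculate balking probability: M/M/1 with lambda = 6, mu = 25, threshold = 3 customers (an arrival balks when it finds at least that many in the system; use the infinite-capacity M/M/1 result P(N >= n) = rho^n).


P(N >= 3) = rho^3 = (6/25)^3 = 0.0138

0.0138


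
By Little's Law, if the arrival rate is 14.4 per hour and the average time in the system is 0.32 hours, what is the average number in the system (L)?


L = lambda * W = 14.4 * 0.32 = 4.61

4.61


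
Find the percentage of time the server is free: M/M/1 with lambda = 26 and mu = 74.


Idle fraction = (1 - rho) * 100 = (1 - 26/74) * 100 = 64.9%

64.9%


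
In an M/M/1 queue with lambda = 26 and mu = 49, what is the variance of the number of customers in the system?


rho = 26/49; Var(N) = rho/(1-rho)^2 = 2.41

2.41


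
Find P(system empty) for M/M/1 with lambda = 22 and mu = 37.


P0 = 1 - rho = 1 - 22/37 = 0.4054

0.4054


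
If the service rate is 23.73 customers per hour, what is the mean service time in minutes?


Mean service time = 60/mu = 60/23.73 = 2.53 minutes

2.53 minutes


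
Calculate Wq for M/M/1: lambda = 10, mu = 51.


rho = 10/51; Wq = rho/(mu - lambda) = 0.0048 hours

0.0048 hours


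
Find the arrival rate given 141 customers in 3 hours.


lambda = total arrivals / time = 141 / 3 = 47.0 per hour

47.0 per hour


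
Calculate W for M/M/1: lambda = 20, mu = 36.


W = 1/(mu - lambda) = 1/(36 - 20) = 0.0625 hours

0.0625 hours


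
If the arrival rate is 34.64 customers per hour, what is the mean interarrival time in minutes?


Mean interarrival time = 60/lambda = 60/34.64 = 1.73 minutes

1.73 minutes


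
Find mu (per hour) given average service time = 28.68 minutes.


mu = 60 / avg_service_time = 60 / 28.68 = 2.09 per hour

2.09 per hour


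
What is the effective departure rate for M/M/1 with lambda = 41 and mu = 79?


For a stable queue (lambda < mu), throughput = lambda = 41 per hour

41 per hour


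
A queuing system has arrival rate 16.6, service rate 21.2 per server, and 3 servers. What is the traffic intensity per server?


rho = lambda / (c * mu) = 16.6 / (3 * 21.2) = 0.261

0.261


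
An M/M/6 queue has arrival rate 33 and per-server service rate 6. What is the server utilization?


rho = lambda/(c*mu) = 33/(6*6) = 0.9167

0.9167


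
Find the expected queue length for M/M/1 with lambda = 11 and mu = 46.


rho = 11/46; Lq = rho^2/(1-rho) = 0.08

0.08


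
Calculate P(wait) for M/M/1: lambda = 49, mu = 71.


P(wait) = rho = lambda/mu = 49/71 = 0.6901

0.6901


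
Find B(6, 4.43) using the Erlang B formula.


B(N,A) = (A^N/N!) / sum(A^k/k!, k=0..N) with N=6, A=4.43 = 0.1489

0.1489


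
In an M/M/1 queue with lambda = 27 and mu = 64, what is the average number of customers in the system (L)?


rho = 27/64; L = rho/(1-rho) = 0.73

0.73


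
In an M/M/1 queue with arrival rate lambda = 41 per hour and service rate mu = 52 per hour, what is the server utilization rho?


rho = lambda/mu = 41/52 = 0.7885

0.7885


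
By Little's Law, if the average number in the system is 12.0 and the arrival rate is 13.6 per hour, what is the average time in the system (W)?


W = L / lambda = 12.0 / 13.6 = 0.8824 hours

0.8824 hours


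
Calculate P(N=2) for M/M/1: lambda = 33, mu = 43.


rho = 33/43; P(n) = (1-rho)*rho^n = (1-33/43)*(33/43)^2 = 0.137

0.137


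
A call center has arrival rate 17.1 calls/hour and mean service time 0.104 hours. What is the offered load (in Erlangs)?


Offered load a = lambda * E[S] = 17.1 * 0.104 = 1.78 Erlangs

1.78 Erlangs


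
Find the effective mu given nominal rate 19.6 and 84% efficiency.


Effective rate = mu * efficiency = 19.6 * 0.84 = 16.46 per hour

16.46 per hour


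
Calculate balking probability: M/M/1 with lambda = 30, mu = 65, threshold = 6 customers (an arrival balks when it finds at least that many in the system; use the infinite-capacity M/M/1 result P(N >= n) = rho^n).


P(N >= 6) = rho^6 = (30/65)^6 = 0.0097

0.0097


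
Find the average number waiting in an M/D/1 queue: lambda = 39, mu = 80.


M/D/1: Lq = rho^2 / (2*(1-rho)) where rho = 39/80; Lq = 0.23

0.23


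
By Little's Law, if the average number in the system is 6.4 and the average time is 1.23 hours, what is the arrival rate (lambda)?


lambda = L / W = 6.4 / 1.23 = 5.2 per hour

5.2 per hour


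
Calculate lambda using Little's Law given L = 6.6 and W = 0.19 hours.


lambda = L / W = 6.6 / 0.19 = 34.74 per hour

34.74 per hour


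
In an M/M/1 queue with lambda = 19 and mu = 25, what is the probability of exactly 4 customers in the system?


rho = 19/25; P(n) = (1-rho)*rho^n = (1-19/25)*(19/25)^4 = 0.0801

0.0801


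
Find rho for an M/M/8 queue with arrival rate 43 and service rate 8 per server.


rho = lambda/(c*mu) = 43/(8*8) = 0.6719

0.6719


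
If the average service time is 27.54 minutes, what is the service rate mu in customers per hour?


mu = 60 / avg_service_time = 60 / 27.54 = 2.18 per hour

2.18 per hour


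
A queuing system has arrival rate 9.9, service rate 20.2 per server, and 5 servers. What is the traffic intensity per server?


rho = lambda / (c * mu) = 9.9 / (5 * 20.2) = 0.098

0.098


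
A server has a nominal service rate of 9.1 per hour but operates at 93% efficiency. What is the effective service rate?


Effective rate = mu * efficiency = 9.1 * 0.93 = 8.46 per hour

8.46 per hour


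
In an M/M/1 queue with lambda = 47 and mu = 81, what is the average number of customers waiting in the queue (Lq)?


rho = 47/81; Lq = rho^2/(1-rho) = 0.8

0.8


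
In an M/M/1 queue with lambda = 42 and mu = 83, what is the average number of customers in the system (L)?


rho = 42/83; L = rho/(1-rho) = 1.02

1.02


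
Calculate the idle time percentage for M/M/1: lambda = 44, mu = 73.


Idle fraction = (1 - rho) * 100 = (1 - 44/73) * 100 = 39.7%

39.7%


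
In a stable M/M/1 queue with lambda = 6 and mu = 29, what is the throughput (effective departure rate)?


For a stable queue (lambda < mu), throughput = lambda = 6 per hour

6 per hour


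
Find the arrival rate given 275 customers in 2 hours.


lambda = total arrivals / time = 275 / 2 = 137.5 per hour

137.5 per hour


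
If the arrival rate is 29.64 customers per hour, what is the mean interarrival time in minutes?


Mean interarrival time = 60/lambda = 60/29.64 = 2.02 minutes

2.02 minutes


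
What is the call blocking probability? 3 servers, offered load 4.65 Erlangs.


B(N,A) = (A^N/N!) / sum(A^k/k!, k=0..N) with N=3, A=4.65 = 0.5045

0.5045


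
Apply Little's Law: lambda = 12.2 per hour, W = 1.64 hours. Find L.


L = lambda * W = 12.2 * 1.64 = 20.01

20.01


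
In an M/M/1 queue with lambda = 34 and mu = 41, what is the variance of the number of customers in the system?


rho = 34/41; Var(N) = rho/(1-rho)^2 = 28.45

28.45


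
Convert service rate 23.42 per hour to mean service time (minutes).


Mean service time = 60/mu = 60/23.42 = 2.56 minutes

2.56 minutes


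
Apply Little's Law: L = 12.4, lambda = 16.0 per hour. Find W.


W = L / lambda = 12.4 / 16.0 = 0.775 hours

0.775 hours


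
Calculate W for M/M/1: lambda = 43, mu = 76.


W = 1/(mu - lambda) = 1/(76 - 43) = 0.0303 hours

0.0303 hours


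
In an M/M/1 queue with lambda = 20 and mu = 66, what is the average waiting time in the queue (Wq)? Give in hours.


rho = 20/66; Wq = rho/(mu - lambda) = 0.0066 hours

0.0066 hours


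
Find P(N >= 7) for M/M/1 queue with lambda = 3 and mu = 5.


P(N >= 7) = rho^7 = (3/5)^7 = 0.028

0.028


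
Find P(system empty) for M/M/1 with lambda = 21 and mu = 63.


P0 = 1 - rho = 1 - 21/63 = 0.6667

0.6667


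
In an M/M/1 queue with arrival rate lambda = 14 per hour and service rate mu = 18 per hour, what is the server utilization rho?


rho = lambda/mu = 14/18 = 0.7778

0.7778


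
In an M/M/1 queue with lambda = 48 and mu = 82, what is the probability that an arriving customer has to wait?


P(wait) = rho = lambda/mu = 48/82 = 0.5854

0.5854


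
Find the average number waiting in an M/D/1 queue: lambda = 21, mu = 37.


M/D/1: Lq = rho^2 / (2*(1-rho)) where rho = 21/37; Lq = 0.37

0.37


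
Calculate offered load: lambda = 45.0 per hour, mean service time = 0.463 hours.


Offered load a = lambda * E[S] = 45.0 * 0.463 = 20.84 Erlangs

20.84 Erlangs


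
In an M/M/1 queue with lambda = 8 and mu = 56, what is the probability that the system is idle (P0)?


P0 = 1 - rho = 1 - 8/56 = 0.8571

0.8571


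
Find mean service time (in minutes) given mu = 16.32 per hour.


Mean service time = 60/mu = 60/16.32 = 3.68 minutes

3.68 minutes


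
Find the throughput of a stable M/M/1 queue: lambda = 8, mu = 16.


For a stable queue (lambda < mu), throughput = lambda = 8 per hour

8 per hour
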